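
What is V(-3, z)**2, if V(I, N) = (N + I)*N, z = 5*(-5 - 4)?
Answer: 4665600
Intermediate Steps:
z = -45 (z = 5*(-9) = -45)
V(I, N) = N*(I + N) (V(I, N) = (I + N)*N = N*(I + N))
V(-3, z)**2 = (-45*(-3 - 45))**2 = (-45*(-48))**2 = 2160**2 = 4665600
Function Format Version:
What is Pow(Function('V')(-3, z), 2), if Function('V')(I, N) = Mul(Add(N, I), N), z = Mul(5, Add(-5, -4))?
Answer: 4665600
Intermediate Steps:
z = -45 (z = Mul(5, -9) = -45)
Function('V')(I, N) = Mul(N, Add(I, N)) (Function('V')(I, N) = Mul(Add(I, N), N) = Mul(N, Add(I, N)))
Pow(Function('V')(-3, z), 2) = Pow(Mul(-45, Add(-3, -45)), 2) = Pow(Mul(-45, -48), 2) = Pow(2160, 2) = 4665600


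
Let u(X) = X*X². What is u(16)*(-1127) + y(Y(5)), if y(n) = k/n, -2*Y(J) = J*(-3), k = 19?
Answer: -69242842/15 ≈ -4.6162e+6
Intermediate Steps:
Y(J) = 3*J/2 (Y(J) = -J*(-3)/2 = -(-3)*J/2 = 3*J/2)
y(n) = 19/n
u(X) = X³
u(16)*(-1127) + y(Y(5)) = 16³*(-1127) + 19/(((3/2)*5)) = 4096*(-1127) + 19/(15/2) = -4616192 + 19*(2/15) = -4616192 + 38/15 = -69242842/15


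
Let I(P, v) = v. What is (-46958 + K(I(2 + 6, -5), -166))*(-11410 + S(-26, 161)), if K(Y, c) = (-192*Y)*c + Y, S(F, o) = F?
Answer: 2359509828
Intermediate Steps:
K(Y, c) = Y - 192*Y*c (K(Y, c) = -192*Y*c + Y = Y - 192*Y*c)
(-46958 + K(I(2 + 6, -5), -166))*(-11410 + S(-26, 161)) = (-46958 - 5*(1 - 192*(-166)))*(-11410 - 26) = (-46958 - 5*(1 + 31872))*(-11436) = (-46958 - 5*31873)*(-11436) = (-46958 - 159365)*(-11436) = -206323*(-11436) = 2359509828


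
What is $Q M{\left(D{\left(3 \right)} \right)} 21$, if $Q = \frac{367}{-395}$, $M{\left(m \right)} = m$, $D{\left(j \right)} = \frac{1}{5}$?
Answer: $- \frac{7707}{1975} \approx -3.9023$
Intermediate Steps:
$D{\left(j \right)} = \frac{1}{5}$
$Q = - \frac{367}{395}$ ($Q = 367 \left(- \frac{1}{395}\right) = - \frac{367}{395} \approx -0.92911$)
$Q M{\left(D{\left(3 \right)} \right)} 21 = - \frac{367 \cdot \frac{1}{5} \cdot 21}{395} = \left(- \frac{367}{395}\right) \frac{21}{5} = - \frac{7707}{1975}$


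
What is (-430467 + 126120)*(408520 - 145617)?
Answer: -80013739341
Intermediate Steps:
(-430467 + 126120)*(408520 - 145617) = -304347*262903 = -80013739341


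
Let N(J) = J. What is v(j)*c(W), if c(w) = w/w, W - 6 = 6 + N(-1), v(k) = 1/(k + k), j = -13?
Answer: -1/26 ≈ -0.038462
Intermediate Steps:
v(k) = 1/(2*k)
W = 11 (W = 6 + (6 - 1) = 6 + 5 = 11)
c(w) = 1
v(j)*c(W) = ((1/2)/(-13))*1 = ((1/2)*(-1/13))*1 = -1/26*1 = -1/26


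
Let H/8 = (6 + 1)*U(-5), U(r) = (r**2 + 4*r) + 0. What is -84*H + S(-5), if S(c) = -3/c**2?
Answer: -588003/25 ≈ -23520.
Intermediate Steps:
S(c) = -3/c**2
U(r) = r**2 + 4*r
H = 280 (H = 8*((6 + 1)*(-5*(4 - 5))) = 8*(7*(-5*(-1))) = 8*(7*5) = 8*35 = 280)
-84*H + S(-5) = -84*280 - 3/(-5)**2 = -23520 - 3*1/25 = -23520 - 3/25 = -588003/25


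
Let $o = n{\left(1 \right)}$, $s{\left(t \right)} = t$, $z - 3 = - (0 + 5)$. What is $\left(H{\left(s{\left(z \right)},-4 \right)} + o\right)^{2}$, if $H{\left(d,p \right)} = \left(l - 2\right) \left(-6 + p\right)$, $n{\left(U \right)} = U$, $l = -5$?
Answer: $5041$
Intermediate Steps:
$z = -2$ ($z = 3 - \left(0 + 5\right) = 3 - 5 = -2$)
$o = 1$
$H{\left(d,p \right)} = 42 - 7 p$ ($H{\left(d,p \right)} = \left(-5 - 2\right) \left(-6 + p\right) = - 7 \left(-6 + p\right) = 42 - 7 p$)
$\left(H{\left(s{\left(z \right)},-4 \right)} + o\right)^{2} = \left(\left(42 - -28\right) + 1\right)^{2} = \left(\left(42 + 28\right) + 1\right)^{2} = \left(70 + 1\right)^{2} = 71^{2} = 5041$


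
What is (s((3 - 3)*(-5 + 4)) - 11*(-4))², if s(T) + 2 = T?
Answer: 1764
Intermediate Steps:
s(T) = -2 + T
(s((3 - 3)*(-5 + 4)) - 11*(-4))² = ((-2 + (3 - 3)*(-5 + 4)) - 11*(-4))² = ((-2 + 0*(-1)) + 44)² = ((-2 + 0) + 44)² = (-2 + 44)² = 42² = 1764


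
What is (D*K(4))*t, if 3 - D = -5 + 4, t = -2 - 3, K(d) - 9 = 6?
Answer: -300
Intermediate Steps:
K(d) = 15 (K(d) = 9 + 6 = 15)
t = -5
D = 4 (D = 3 - (-5 + 4) = 3 - 1*(-1) = 3 + 1 = 4)
(D*K(4))*t = (4*15)*(-5) = 60*(-5) = -300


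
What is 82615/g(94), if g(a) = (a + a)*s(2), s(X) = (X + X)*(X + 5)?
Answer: 82615/5264 ≈ 15.694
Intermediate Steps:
s(X) = 2*X*(5 + X) (s(X) = (2*X)*(5 + X) = 2*X*(5 + X))
g(a) = 56*a (g(a) = (a + a)*(2*2*(5 + 2)) = (2*a)*(2*2*7) = (2*a)*28 = 56*a)
82615/g(94) = 82615/((56*94)) = 82615/5264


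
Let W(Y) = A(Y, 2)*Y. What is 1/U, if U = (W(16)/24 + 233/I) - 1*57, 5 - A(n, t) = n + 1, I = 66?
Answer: -66/4057 ≈ -0.016268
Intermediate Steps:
A(n, t) = 4 - n (A(n, t) = 5 - (n + 1) = 5 - (1 + n) = 5 + (-1 - n) = 4 - n)
W(Y) = Y*(4 - Y) (W(Y) = (4 - Y)*Y = Y*(4 - Y))
U = -4057/66 (U = ((16*(4 - 1*16))/24 + 233/66) - 1*57 = ((16*(4 - 16))*(1/24) + 233*(1/66)) - 57 = ((16*(-12))*(1/24) + 233/66) - 57 = (-192*1/24 + 233/66) - 57 = (-8 + 233/66) - 57 = -295/66 - 57 = -4057/66 ≈ -61.470)
1/U = 1/(-4057/66) = -66/4057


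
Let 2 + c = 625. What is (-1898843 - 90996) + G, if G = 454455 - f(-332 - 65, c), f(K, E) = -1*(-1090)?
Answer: -1536474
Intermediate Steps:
c = 623 (c = -2 + 625 = 623)
f(K, E) = 1090
G = 453365 (G = 454455 - 1*1090 = 454455 - 1090 = 453365)
(-1898843 - 90996) + G = (-1898843 - 90996) + 453365 = -1989839 + 453365 = -1536474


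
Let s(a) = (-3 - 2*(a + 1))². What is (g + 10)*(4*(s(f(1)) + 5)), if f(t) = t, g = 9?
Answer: 4104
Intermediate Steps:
s(a) = (-5 - 2*a)² (s(a) = (-3 - 2*(1 + a))² = (-3 + (-2 - 2*a))² = (-5 - 2*a)²)
(g + 10)*(4*(s(f(1)) + 5)) = (9 + 10)*(4*((5 + 2*1)² + 5)) = 19*(4*((5 + 2)² + 5)) = 19*(4*(7² + 5)) = 19*(4*(49 + 5)) = 19*(4*54) = 19*216 = 4104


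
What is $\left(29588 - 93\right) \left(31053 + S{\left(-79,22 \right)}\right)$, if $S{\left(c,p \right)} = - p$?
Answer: $915259345$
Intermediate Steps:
$\left(29588 - 93\right) \left(31053 + S{\left(-79,22 \right)}\right) = \left(29588 - 93\right) \left(31053 - 22\right) = 29495 \left(31053 - 22\right) = 29495 \cdot 31031 = 915259345$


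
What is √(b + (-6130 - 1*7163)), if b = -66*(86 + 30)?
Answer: I*√20949 ≈ 144.74*I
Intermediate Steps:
b = -7656 (b = -66*116 = -7656)
√(b + (-6130 - 1*7163)) = √(-7656 + (-6130 - 1*7163)) = √(-7656 + (-6130 - 7163)) = √(-7656 - 13293) = √(-20949) = I*√20949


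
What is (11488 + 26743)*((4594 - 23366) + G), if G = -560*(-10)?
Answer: -503578732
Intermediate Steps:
G = 5600
(11488 + 26743)*((4594 - 23366) + G) = (11488 + 26743)*((4594 - 23366) + 5600) = 38231*(-18772 + 5600) = 38231*(-13172) = -503578732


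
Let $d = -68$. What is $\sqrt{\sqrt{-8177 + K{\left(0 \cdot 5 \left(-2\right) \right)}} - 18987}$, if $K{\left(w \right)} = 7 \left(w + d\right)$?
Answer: $\sqrt{-18987 + i \sqrt{8653}} \approx 0.3375 + 137.79 i$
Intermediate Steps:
$K{\left(w \right)} = -476 + 7 w$ ($K{\left(w \right)} = 7 \left(w - 68\right) = 7 \left(-68 + w\right) = -476 + 7 w$)
$\sqrt{\sqrt{-8177 + K{\left(0 \cdot 5 \left(-2\right) \right)}} - 18987} = \sqrt{\sqrt{-8177 - \left(476 - 7 \cdot 0 \cdot 5 \left(-2\right)\right)} - 18987} = \sqrt{\sqrt{-8177 - \left(476 - 7 \cdot 0 \left(-2\right)\right)} - 18987} = \sqrt{\sqrt{-8177 + \left(-476 + 7 \cdot 0\right)} - 18987} = \sqrt{\sqrt{-8177 + \left(-476 + 0\right)} - 18987} = \sqrt{\sqrt{-8177 - 476} - 18987} = \sqrt{\sqrt{-8653} - 18987} = \sqrt{i \sqrt{8653} - 18987} = \sqrt{-18987 + i \sqrt{8653}}$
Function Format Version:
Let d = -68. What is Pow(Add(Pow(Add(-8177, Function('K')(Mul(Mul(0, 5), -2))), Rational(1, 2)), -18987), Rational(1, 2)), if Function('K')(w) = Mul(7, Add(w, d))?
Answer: Pow(Add(-18987, Mul(I, Pow(8653, Rational(1, 2)))), Rational(1, 2)) ≈ Add(0.3375, Mul(137.79, I))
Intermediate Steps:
Function('K')(w) = Add(-476, Mul(7, w)) (Function('K')(w) = Mul(7, Add(w, -68)) = Mul(7, Add(-68, w)) = Add(-476, Mul(7, w)))
Pow(Add(Pow(Add(-8177, Function('K')(Mul(Mul(0, 5), -2))), Rational(1, 2)), -18987), Rational(1, 2)) = Pow(Add(Pow(Add(-8177, Add(-476, Mul(7, Mul(Mul(0, 5), -2)))), Rational(1, 2)), -18987), Rational(1, 2)) = Pow(Add(Pow(Add(-8177, Add(-476, Mul(7, Mul(0, -2)))), Rational(1, 2)), -18987), Rational(1, 2)) = Pow(Add(Pow(Add(-8177, Add(-476, Mul(7, 0))), Rational(1, 2)), -18987), Rational(1, 2)) = Pow(Add(Pow(Add(-8177, Add(-476, 0)), Rational(1, 2)), -18987), Rational(1, 2)) = Pow(Add(Pow(Add(-8177, -476), Rational(1, 2)), -18987), Rational(1, 2)) = Pow(Add(Pow(-8653, Rational(1, 2)), -18987), Rational(1, 2)) = Pow(Add(Mul(I, Pow(8653, Rational(1, 2))), -18987), Rational(1, 2)) = Pow(Add(-18987, Mul(I, Pow(8653, Rational(1, 2)))), Rational(1, 2))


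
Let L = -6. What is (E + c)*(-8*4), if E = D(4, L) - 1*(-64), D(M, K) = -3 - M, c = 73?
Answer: -4160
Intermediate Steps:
E = 57 (E = (-3 - 1*4) - 1*(-64) = (-3 - 4) + 64 = -7 + 64 = 57)
(E + c)*(-8*4) = (57 + 73)*(-8*4) = 130*(-32) = -4160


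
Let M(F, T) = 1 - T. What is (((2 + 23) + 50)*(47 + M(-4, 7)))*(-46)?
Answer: -141450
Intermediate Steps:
(((2 + 23) + 50)*(47 + M(-4, 7)))*(-46) = (((2 + 23) + 50)*(47 + (1 - 1*7)))*(-46) = ((25 + 50)*(47 + (1 - 7)))*(-46) = (75*(47 - 6))*(-46) = (75*41)*(-46) = 3075*(-46) = -141450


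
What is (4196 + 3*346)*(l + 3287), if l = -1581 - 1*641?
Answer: 5574210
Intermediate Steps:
l = -2222 (l = -1581 - 641 = -2222)
(4196 + 3*346)*(l + 3287) = (4196 + 3*346)*(-2222 + 3287) = (4196 + 1038)*1065 = 5234*1065 = 5574210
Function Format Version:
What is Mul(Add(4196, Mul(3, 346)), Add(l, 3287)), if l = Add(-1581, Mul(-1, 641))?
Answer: 5574210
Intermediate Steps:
l = -2222 (l = Add(-1581, -641) = -2222)
Mul(Add(4196, Mul(3, 346)), Add(l, 3287)) = Mul(Add(4196, Mul(3, 346)), Add(-2222, 3287)) = Mul(Add(4196, 1038), 1065) = Mul(5234, 1065) = 5574210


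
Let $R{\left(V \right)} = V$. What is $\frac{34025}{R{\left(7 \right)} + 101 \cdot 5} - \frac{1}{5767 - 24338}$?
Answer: $\frac{631878787}{9508352} \approx 66.455$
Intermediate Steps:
$\frac{34025}{R{\left(7 \right)} + 101 \cdot 5} - \frac{1}{5767 - 24338} = \frac{34025}{7 + 101 \cdot 5} - \frac{1}{5767 - 24338} = \frac{34025}{7 + 505} - \frac{1}{-18571} = \frac{34025}{512} - - \frac{1}{18571} = 34025 \cdot \frac{1}{512} + \frac{1}{18571} = \frac{34025}{512} + \frac{1}{18571} = \frac{631878787}{9508352}$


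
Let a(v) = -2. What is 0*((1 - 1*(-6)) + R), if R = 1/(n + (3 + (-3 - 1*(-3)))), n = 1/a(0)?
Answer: 0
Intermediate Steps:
n = -1/2 (n = 1/(-2) = -1/2 ≈ -0.50000)
R = 2/5 (R = 1/(-1/2 + (3 + (-3 - 1*(-3)))) = 1/(-1/2 + (3 + (-3 + 3))) = 1/(-1/2 + (3 + 0)) = 1/(-1/2 + 3) = 1/(5/2) = 2/5 ≈ 0.40000)
0*((1 - 1*(-6)) + R) = 0*((1 - 1*(-6)) + 2/5) = 0*((1 + 6) + 2/5) = 0*(7 + 2/5) = 0*(37/5) = 0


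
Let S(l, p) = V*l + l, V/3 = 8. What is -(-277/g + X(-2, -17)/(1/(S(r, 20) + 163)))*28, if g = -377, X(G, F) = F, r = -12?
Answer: -24592680/377 ≈ -65233.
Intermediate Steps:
V = 24 (V = 3*8 = 24)
S(l, p) = 25*l (S(l, p) = 24*l + l = 25*l)
-(-277/g + X(-2, -17)/(1/(S(r, 20) + 163)))*28 = -(-277/(-377) - 17/(1/(25*(-12) + 163)))*28 = -(-277*(-1/377) - 17/(1/(-300 + 163)))*28 = -(277/377 - 17/(1/(-137)))*28 = -(277/377 - 17/(-1/137))*28 = -(277/377 - 17*(-137))*28 = -(277/377 + 2329)*28 = -1*878310/377*28 = -878310/377*28 = -24592680/377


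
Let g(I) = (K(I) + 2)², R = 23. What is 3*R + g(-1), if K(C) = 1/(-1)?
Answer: 70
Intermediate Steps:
K(C) = -1
g(I) = 1 (g(I) = (-1 + 2)² = 1² = 1)
3*R + g(-1) = 3*23 + 1 = 69 + 1 = 70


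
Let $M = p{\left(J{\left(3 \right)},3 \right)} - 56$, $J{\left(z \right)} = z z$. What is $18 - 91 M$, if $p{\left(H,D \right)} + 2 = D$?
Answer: $5023$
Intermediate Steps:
$J{\left(z \right)} = z^{2}$
$p{\left(H,D \right)} = -2 + D$
$M = -55$ ($M = \left(-2 + 3\right) - 56 = 1 - 56 = -55$)
$18 - 91 M = 18 - -5005 = 18 + 5005 = 5023$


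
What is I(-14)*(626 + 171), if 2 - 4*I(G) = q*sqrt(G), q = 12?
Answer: 797/2 - 2391*I*sqrt(14) ≈ 398.5 - 8946.3*I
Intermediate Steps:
I(G) = 1/2 - 3*sqrt(G)
I(-14)*(626 + 171) = (1/2 - 3*I*sqrt(14))*(626 + 171) = (1/2 - 3*I*sqrt(14))*797 = 797/2 - 2391*I*sqrt(14)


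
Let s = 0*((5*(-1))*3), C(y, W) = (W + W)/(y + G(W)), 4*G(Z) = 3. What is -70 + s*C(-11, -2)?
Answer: -70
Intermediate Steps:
G(Z) = ¾ (G(Z) = (¼)*3 = ¾)
C(y, W) = 2*W/(¾ + y) (C(y, W) = (W + W)/(y + ¾) = (2*W)/(¾ + y) = 2*W/(¾ + y))
s = 0 (s = 0*(-5*3) = 0*(-15) = 0)
-70 + s*C(-11, -2) = -70 + 0*(8*(-2)/(3 + 4*(-11))) = -70 + 0*(8*(-2)/(3 - 44)) = -70 + 0*(8*(-2)/(-41)) = -70 + 0*(8*(-2)*(-1/41)) = -70 + 0*(16/41) = -70 + 0 = -70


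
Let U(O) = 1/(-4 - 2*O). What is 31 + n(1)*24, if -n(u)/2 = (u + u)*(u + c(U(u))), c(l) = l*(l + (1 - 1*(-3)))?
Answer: -11/3 ≈ -3.6667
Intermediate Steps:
c(l) = l*(4 + l) (c(l) = l*(l + (1 + 3)) = l*(l + 4) = l*(4 + l))
n(u) = -4*u*(u - (4 - 1/(4 + 2*u))/(4 + 2*u)) (n(u) = -2*(u + u)*(u + (-1/(4 + 2*u))*(4 - 1/(4 + 2*u))) = -2*2*u*(u - (4 - 1/(4 + 2*u))/(4 + 2*u)) = -4*u*(u - (4 - 1/(4 + 2*u))/(4 + 2*u)))
31 + n(1)*24 = 31 + (1*(15 + 8*1 - 4*1*(2 + 1)²)/(2 + 1)²)*24 = 31 + (1*(15 + 8 - 4*1*3²)/3²)*24 = 31 + (1*(⅑)*(15 + 8 - 4*1*9))*24 = 31 + (1*(⅑)*(15 + 8 - 36))*24 = 31 + (1*(⅑)*(-13))*24 = 31 - 13/9*24 = 31 - 104/3 = -11/3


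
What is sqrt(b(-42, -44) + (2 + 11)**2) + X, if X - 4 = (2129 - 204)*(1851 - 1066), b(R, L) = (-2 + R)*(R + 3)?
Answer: 1511129 + sqrt(1885) ≈ 1.5112e+6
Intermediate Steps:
b(R, L) = (-2 + R)*(3 + R)
X = 1511129 (X = 4 + (2129 - 204)*(1851 - 1066) = 4 + 1925*785 = 4 + 1511125 = 1511129)
sqrt(b(-42, -44) + (2 + 11)**2) + X = sqrt((-6 - 42 + (-42)**2) + (2 + 11)**2) + 1511129 = sqrt((-6 - 42 + 1764) + 13**2) + 1511129 = sqrt(1716 + 169) + 1511129 = sqrt(1885) + 1511129 = 1511129 + sqrt(1885)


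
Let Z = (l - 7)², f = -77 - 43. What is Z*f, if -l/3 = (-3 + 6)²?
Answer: -138720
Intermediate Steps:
l = -27 (l = -3*(-3 + 6)² = -3*3² = -3*9 = -27)
f = -120
Z = 1156 (Z = (-27 - 7)² = (-34)² = 1156)
Z*f = 1156*(-120) = -138720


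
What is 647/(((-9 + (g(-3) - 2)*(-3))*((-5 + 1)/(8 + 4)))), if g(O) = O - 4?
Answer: -647/6 ≈ -107.83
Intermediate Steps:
g(O) = -4 + O
647/(((-9 + (g(-3) - 2)*(-3))*((-5 + 1)/(8 + 4)))) = 647/(((-9 + ((-4 - 3) - 2)*(-3))*((-5 + 1)/(8 + 4)))) = 647/(((-9 + (-7 - 2)*(-3))*(-4/12))) = 647/(((-9 - 9*(-3))*(-4*1/12))) = 647/(((-9 + 27)*(-1/3))) = 647/((18*(-1/3))) = 647/(-6) = 647*(-1/6) = -647/6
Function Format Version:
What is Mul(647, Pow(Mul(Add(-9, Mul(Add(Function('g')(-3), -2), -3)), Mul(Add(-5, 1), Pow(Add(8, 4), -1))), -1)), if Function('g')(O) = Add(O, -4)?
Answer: Rational(-647, 6) ≈ -107.83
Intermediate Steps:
Function('g')(O) = Add(-4, O)
Mul(647, Pow(Mul(Add(-9, Mul(Add(Function('g')(-3), -2), -3)), Mul(Add(-5, 1), Pow(Add(8, 4), -1))), -1)) = Mul(647, Pow(Mul(Add(-9, Mul(Add(Add(-4, -3), -2), -3)), Mul(Add(-5, 1), Pow(Add(8, 4), -1))), -1)) = Mul(647, Pow(Mul(Add(-9, Mul(Add(-7, -2), -3)), Mul(-4, Pow(12, -1))), -1)) = Mul(647, Pow(Mul(Add(-9, Mul(-9, -3)), Mul(-4, Rational(1, 12))), -1)) = Mul(647, Pow(Mul(Add(-9, 27), Rational(-1, 3)), -1)) = Mul(647, Pow(Mul(18, Rational(-1, 3)), -1)) = Mul(647, Pow(-6, -1)) = Mul(647, Rational(-1, 6)) = Rational(-647, 6)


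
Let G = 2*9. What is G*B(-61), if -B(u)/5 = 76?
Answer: -6840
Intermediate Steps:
B(u) = -380 (B(u) = -5*76 = -380)
G = 18
G*B(-61) = 18*(-380) = -6840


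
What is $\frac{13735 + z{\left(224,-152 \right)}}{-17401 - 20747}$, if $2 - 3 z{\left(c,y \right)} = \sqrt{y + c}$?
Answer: $- \frac{41207}{114444} + \frac{\sqrt{2}}{19074} \approx -0.35999$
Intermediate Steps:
$z{\left(c,y \right)} = \frac{2}{3} - \frac{\sqrt{c + y}}{3}$ ($z{\left(c,y \right)} = \frac{2}{3} - \frac{\sqrt{y + c}}{3} = \frac{2}{3} - \frac{\sqrt{c + y}}{3}$)
$\frac{13735 + z{\left(224,-152 \right)}}{-17401 - 20747} = \frac{13735 + \left(\frac{2}{3} - \frac{\sqrt{224 - 152}}{3}\right)}{-17401 - 20747} = \frac{13735 + \left(\frac{2}{3} - \frac{\sqrt{72}}{3}\right)}{-38148} = \left(13735 + \left(\frac{2}{3} - \frac{6 \sqrt{2}}{3}\right)\right) \left(- \frac{1}{38148}\right) = \left(13735 + \left(\frac{2}{3} - 2 \sqrt{2}\right)\right) \left(- \frac{1}{38148}\right) = \left(\frac{41207}{3} - 2 \sqrt{2}\right) \left(- \frac{1}{38148}\right) = - \frac{41207}{114444} + \frac{\sqrt{2}}{19074}$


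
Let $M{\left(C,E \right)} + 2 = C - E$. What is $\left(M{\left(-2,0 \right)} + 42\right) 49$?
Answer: $1862$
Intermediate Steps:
$M{\left(C,E \right)} = -2 + C - E$ ($M{\left(C,E \right)} = -2 + \left(C - E\right) = -2 + C - E$)
$\left(M{\left(-2,0 \right)} + 42\right) 49 = \left(\left(-2 - 2 - 0\right) + 42\right) 49 = \left(\left(-2 - 2 + 0\right) + 42\right) 49 = \left(-4 + 42\right) 49 = 38 \cdot 49 = 1862$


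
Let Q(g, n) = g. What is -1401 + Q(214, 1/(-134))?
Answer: -1187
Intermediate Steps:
-1401 + Q(214, 1/(-134)) = -1401 + 214 = -1187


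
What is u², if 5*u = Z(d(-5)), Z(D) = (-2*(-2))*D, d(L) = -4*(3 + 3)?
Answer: 9216/25 ≈ 368.64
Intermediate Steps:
d(L) = -24 (d(L) = -4*6 = -24)
Z(D) = 4*D
u = -96/5 (u = (4*(-24))/5 = (⅕)*(-96) = -96/5 ≈ -19.200)
u² = (-96/5)² = 9216/25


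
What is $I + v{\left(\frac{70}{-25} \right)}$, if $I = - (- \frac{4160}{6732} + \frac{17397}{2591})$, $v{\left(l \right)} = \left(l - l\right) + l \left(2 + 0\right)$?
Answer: $- \frac{255020839}{21803265} \approx -11.696$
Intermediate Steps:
$v{\left(l \right)} = 2 l$ ($v{\left(l \right)} = 0 + l 2 = 0 + 2 l = 2 l$)
$I = - \frac{26584511}{4360653}$ ($I = - (\left(-4160\right) \frac{1}{6732} + 17397 \cdot \frac{1}{2591}) = - (- \frac{1040}{1683} + \frac{17397}{2591}) = \left(-1\right) \frac{26584511}{4360653} = - \frac{26584511}{4360653} \approx -6.0965$)
$I + v{\left(\frac{70}{-25} \right)} = - \frac{26584511}{4360653} + 2 \frac{70}{-25} = - \frac{26584511}{4360653} + 2 \cdot 70 \left(- \frac{1}{25}\right) = - \frac{26584511}{4360653} + 2 \left(- \frac{14}{5}\right) = - \frac{26584511}{4360653} - \frac{28}{5} = - \frac{255020839}{21803265}$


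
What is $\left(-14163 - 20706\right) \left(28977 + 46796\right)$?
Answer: $-2642128737$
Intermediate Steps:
$\left(-14163 - 20706\right) \left(28977 + 46796\right) = \left(-34869\right) 75773 = -2642128737$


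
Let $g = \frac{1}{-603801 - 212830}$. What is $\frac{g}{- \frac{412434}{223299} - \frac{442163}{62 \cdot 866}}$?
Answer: $\frac{1332152212}{10968167518900335} \approx 1.2146 \cdot 10^{-7}$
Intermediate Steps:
$g = - \frac{1}{816631}$ ($g = \frac{1}{-603801 + \left(-238001 + 25171\right)} = \frac{1}{-603801 - 212830} = \frac{1}{-816631} = - \frac{1}{816631} \approx -1.2245 \cdot 10^{-6}$)
$\frac{g}{- \frac{412434}{223299} - \frac{442163}{62 \cdot 866}} = - \frac{1}{816631 \left(- \frac{412434}{223299} - \frac{442163}{62 \cdot 866}\right)} = - \frac{1}{816631 \left(\left(-412434\right) \frac{1}{223299} - \frac{442163}{53692}\right)} = - \frac{1}{816631 \left(- \frac{45826}{24811} - \frac{442163}{53692}\right)} = - \frac{1}{816631 \left(- \frac{13430995785}{1332152212}\right)} = \left(- \frac{1}{816631}\right) \left(- \frac{1332152212}{13430995785}\right) = \frac{1332152212}{10968167518900335}$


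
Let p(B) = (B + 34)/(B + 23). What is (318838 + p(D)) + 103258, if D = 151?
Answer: 73444889/174 ≈ 4.2210e+5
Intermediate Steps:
p(B) = (34 + B)/(23 + B)
(318838 + p(D)) + 103258 = (318838 + (34 + 151)/(23 + 151)) + 103258 = (318838 + 185/174) + 103258 = 55477997/174 + 103258 = 73444889/174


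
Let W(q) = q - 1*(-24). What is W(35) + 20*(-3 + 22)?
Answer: 439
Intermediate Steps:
W(q) = 24 + q (W(q) = q + 24 = 24 + q)
W(35) + 20*(-3 + 22) = (24 + 35) + 20*(-3 + 22) = 59 + 20*19 = 59 + 380 = 439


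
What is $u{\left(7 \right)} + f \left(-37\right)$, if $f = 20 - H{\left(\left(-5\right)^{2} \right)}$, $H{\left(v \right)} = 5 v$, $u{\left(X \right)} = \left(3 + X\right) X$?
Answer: $3955$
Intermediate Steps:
$u{\left(X \right)} = X \left(3 + X\right)$
$f = -105$ ($f = 20 - 5 \left(-5\right)^{2} = 20 - 5 \cdot 25 = 20 - 125 = -105$)
$u{\left(7 \right)} + f \left(-37\right) = 7 \left(3 + 7\right) - -3885 = 7 \cdot 10 + 3885 = 70 + 3885 = 3955$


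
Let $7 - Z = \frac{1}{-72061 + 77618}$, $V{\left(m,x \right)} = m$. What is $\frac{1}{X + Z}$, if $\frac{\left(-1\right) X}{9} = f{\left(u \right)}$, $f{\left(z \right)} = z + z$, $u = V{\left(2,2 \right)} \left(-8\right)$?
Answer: $\frac{5557}{1639314} \approx 0.0033898$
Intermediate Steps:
$u = -16$ ($u = 2 \left(-8\right) = -16$)
$f{\left(z \right)} = 2 z$
$Z = \frac{38898}{5557}$ ($Z = 7 - \frac{1}{-72061 + 77618} = 7 - \frac{1}{5557} = \frac{38898}{5557} \approx 6.9998$)
$X = 288$ ($X = - 9 \cdot 2 \left(-16\right) = \left(-9\right) \left(-32\right) = 288$)
$\frac{1}{X + Z} = \frac{1}{288 + \frac{38898}{5557}} = \frac{1}{\frac{1639314}{5557}} = \frac{5557}{1639314}$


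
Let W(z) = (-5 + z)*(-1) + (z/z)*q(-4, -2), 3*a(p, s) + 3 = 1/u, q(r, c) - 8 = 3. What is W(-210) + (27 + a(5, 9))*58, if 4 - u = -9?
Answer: 67684/39 ≈ 1735.5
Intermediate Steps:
u = 13 (u = 4 - 1*(-9) = 4 + 9 = 13)
q(r, c) = 11 (q(r, c) = 8 + 3 = 11)
a(p, s) = -38/39 (a(p, s) = -1 + (⅓)/13 = -1 + (⅓)*(1/13) = -1 + 1/39 = -38/39)
W(z) = 16 - z (W(z) = (-5 + z)*(-1) + (z/z)*11 = (5 - z) + 1*11 = (5 - z) + 11 = 16 - z)
W(-210) + (27 + a(5, 9))*58 = (16 - 1*(-210)) + (27 - 38/39)*58 = (16 + 210) + (1015/39)*58 = 226 + 58870/39 = 67684/39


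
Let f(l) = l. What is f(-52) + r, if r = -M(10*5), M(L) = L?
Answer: -102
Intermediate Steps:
r = -50 (r = -10*5 = -1*50 = -50)
f(-52) + r = -52 - 50 = -102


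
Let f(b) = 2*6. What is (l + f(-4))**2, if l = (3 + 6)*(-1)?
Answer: 9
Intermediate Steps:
f(b) = 12
l = -9 (l = 9*(-1) = -9)
(l + f(-4))**2 = (-9 + 12)**2 = 3**2 = 9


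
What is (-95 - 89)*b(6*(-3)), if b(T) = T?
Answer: 3312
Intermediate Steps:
(-95 - 89)*b(6*(-3)) = (-95 - 89)*(6*(-3)) = -184*(-18) = 3312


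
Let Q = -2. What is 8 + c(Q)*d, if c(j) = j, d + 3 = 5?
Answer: 4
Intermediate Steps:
d = 2 (d = -3 + 5 = 2)
8 + c(Q)*d = 8 - 2*2 = 8 - 4 = 4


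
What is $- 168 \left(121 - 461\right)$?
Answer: $57120$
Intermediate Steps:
$- 168 \left(121 - 461\right) = \left(-168\right) \left(-340\right) = 57120$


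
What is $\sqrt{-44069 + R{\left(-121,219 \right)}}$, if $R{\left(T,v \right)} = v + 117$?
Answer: $i \sqrt{43733} \approx 209.12 i$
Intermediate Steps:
$R{\left(T,v \right)} = 117 + v$
$\sqrt{-44069 + R{\left(-121,219 \right)}} = \sqrt{-44069 + \left(117 + 219\right)} = \sqrt{-44069 + 336} = \sqrt{-43733} = i \sqrt{43733}$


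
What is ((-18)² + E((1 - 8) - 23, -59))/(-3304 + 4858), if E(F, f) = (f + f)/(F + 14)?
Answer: 2651/12432 ≈ 0.21324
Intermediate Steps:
E(F, f) = 2*f/(14 + F) (E(F, f) = (2*f)/(14 + F) = 2*f/(14 + F))
((-18)² + E((1 - 8) - 23, -59))/(-3304 + 4858) = ((-18)² + 2*(-59)/(14 + ((1 - 8) - 23)))/(-3304 + 4858) = (324 + 2*(-59)/(14 + (-7 - 23)))/1554 = (324 + 2*(-59)/(14 - 30))*(1/1554) = (324 + 2*(-59)/(-16))*(1/1554) = (324 + 2*(-59)*(-1/16))*(1/1554) = (324 + 59/8)*(1/1554) = (2651/8)*(1/1554) = 2651/12432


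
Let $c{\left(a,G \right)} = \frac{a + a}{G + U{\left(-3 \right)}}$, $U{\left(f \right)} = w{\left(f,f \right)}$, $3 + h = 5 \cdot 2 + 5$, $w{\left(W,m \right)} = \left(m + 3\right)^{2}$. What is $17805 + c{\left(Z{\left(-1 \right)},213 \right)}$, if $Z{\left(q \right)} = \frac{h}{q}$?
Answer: $\frac{1264147}{71} \approx 17805.0$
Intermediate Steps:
$w{\left(W,m \right)} = \left(3 + m\right)^{2}$
$h = 12$ ($h = -3 + \left(5 \cdot 2 + 5\right) = -3 + \left(10 + 5\right) = -3 + 15 = 12$)
$U{\left(f \right)} = \left(3 + f\right)^{2}$
$Z{\left(q \right)} = \frac{12}{q}$
$c{\left(a,G \right)} = \frac{2 a}{G}$ ($c{\left(a,G \right)} = \frac{a + a}{G + \left(3 - 3\right)^{2}} = \frac{2 a}{G + 0^{2}} = \frac{2 a}{G + 0} = \frac{2 a}{G}$)
$17805 + c{\left(Z{\left(-1 \right)},213 \right)} = 17805 + \frac{2 \frac{12}{-1}}{213} = 17805 + 2 \cdot 12 \left(-1\right) \frac{1}{213} = 17805 + 2 \left(-12\right) \frac{1}{213} = 17805 - \frac{8}{71} = \frac{1264147}{71}$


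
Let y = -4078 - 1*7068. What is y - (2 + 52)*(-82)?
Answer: -6718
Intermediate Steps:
y = -11146 (y = -4078 - 7068 = -11146)
y - (2 + 52)*(-82) = -11146 - (2 + 52)*(-82) = -11146 - 54*(-82) = -11146 - 1*(-4428) = -11146 + 4428 = -6718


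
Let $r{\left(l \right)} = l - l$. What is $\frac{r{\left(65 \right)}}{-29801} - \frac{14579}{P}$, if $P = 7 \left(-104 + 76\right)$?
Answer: $\frac{14579}{196} \approx 74.383$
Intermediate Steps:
$r{\left(l \right)} = 0$
$P = -196$ ($P = 7 \left(-28\right) = -196$)
$\frac{r{\left(65 \right)}}{-29801} - \frac{14579}{P} = \frac{0}{-29801} - \frac{14579}{-196} = 0 \left(- \frac{1}{29801}\right) - - \frac{14579}{196} = 0 + \frac{14579}{196} = \frac{14579}{196}$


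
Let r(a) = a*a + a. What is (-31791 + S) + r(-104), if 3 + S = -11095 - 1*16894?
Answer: -49071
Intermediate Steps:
r(a) = a + a**2 (r(a) = a**2 + a = a + a**2)
S = -27992 (S = -3 + (-11095 - 1*16894) = -3 + (-11095 - 16894) = -3 - 27989 = -27992)
(-31791 + S) + r(-104) = (-31791 - 27992) - 104*(1 - 104) = -59783 - 104*(-103) = -59783 + 10712 = -49071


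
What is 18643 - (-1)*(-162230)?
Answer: -143587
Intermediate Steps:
18643 - (-1)*(-162230) = 18643 - 1*162230 = 18643 - 162230 = -143587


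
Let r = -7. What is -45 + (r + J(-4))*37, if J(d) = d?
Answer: -452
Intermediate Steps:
-45 + (r + J(-4))*37 = -45 + (-7 - 4)*37 = -45 - 11*37 = -45 - 407 = -452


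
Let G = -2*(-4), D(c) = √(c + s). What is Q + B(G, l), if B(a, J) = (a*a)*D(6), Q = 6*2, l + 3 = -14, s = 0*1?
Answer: 12 + 64*√6 ≈ 168.77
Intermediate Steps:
s = 0
D(c) = √c (D(c) = √(c + 0) = √c)
l = -17 (l = -3 - 14 = -17)
G = 8
Q = 12
B(a, J) = √6*a² (B(a, J) = (a*a)*√6 = a²*√6 = √6*a²)
Q + B(G, l) = 12 + √6*8² = 12 + √6*64 = 12 + 64*√6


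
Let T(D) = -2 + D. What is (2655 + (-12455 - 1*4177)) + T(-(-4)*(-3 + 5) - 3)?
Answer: -13974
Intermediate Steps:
(2655 + (-12455 - 1*4177)) + T(-(-4)*(-3 + 5) - 3) = (2655 + (-12455 - 1*4177)) + (-2 + (-(-4)*(-3 + 5) - 3)) = (2655 + (-12455 - 4177)) + (-2 + (-(-4)*2 - 3)) = (2655 - 16632) + (-2 + (-4*(-2) - 3)) = -13977 + (-2 + (8 - 3)) = -13977 + (-2 + 5) = -13977 + 3 = -13974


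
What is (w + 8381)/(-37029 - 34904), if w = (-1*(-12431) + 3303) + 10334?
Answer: -34449/71933 ≈ -0.47890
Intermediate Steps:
w = 26068 (w = (12431 + 3303) + 10334 = 15734 + 10334 = 26068)
(w + 8381)/(-37029 - 34904) = (26068 + 8381)/(-37029 - 34904) = 34449/(-71933) = 34449*(-1/71933) = -34449/71933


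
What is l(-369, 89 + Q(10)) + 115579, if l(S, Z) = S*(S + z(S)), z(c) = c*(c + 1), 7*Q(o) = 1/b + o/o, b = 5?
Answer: -49855508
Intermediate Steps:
Q(o) = 6/35 (Q(o) = (1/5 + o/o)/7 = (1*(⅕) + 1)/7 = (⅕ + 1)/7 = (⅐)*(6/5) = 6/35)
z(c) = c*(1 + c)
l(S, Z) = S*(S + S*(1 + S))
l(-369, 89 + Q(10)) + 115579 = (-369)²*(2 - 369) + 115579 = 136161*(-367) + 115579 = -49971087 + 115579 = -49855508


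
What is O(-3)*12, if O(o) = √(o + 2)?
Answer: 12*I ≈ 12.0*I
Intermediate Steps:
O(o) = √(2 + o)
O(-3)*12 = √(2 - 3)*12 = √(-1)*12 = I*12 = 12*I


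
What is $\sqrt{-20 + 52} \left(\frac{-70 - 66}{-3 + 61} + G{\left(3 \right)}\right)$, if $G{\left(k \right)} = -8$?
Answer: $- \frac{1200 \sqrt{2}}{29} \approx -58.519$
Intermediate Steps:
$\sqrt{-20 + 52} \left(\frac{-70 - 66}{-3 + 61} + G{\left(3 \right)}\right) = \sqrt{-20 + 52} \left(\frac{-70 - 66}{-3 + 61} - 8\right) = \sqrt{32} \left(- \frac{136}{58} - 8\right) = 4 \sqrt{2} \left(\left(-136\right) \frac{1}{58} - 8\right) = 4 \sqrt{2} \left(- \frac{68}{29} - 8\right) = 4 \sqrt{2} \left(- \frac{300}{29}\right) = - \frac{1200 \sqrt{2}}{29}$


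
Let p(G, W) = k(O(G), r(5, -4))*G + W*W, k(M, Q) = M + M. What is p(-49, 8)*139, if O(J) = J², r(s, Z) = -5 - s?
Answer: -32697526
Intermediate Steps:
k(M, Q) = 2*M
p(G, W) = W² + 2*G³ (p(G, W) = (2*G²)*G + W*W = 2*G³ + W² = W² + 2*G³)
p(-49, 8)*139 = (8² + 2*(-49)³)*139 = (64 + 2*(-117649))*139 = (64 - 235298)*139 = -235234*139 = -32697526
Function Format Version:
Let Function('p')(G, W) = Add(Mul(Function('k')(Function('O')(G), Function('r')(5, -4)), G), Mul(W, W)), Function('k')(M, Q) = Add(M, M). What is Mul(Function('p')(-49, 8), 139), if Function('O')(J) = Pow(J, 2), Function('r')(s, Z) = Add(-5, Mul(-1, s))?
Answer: -32697526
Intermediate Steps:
Function('k')(M, Q) = Mul(2, M)
Function('p')(G, W) = Add(Pow(W, 2), Mul(2, Pow(G, 3))) (Function('p')(G, W) = Add(Mul(Mul(2, Pow(G, 2)), G), Mul(W, W)) = Add(Mul(2, Pow(G, 3)), Pow(W, 2)) = Add(Pow(W, 2), Mul(2, Pow(G, 3))))
Mul(Function('p')(-49, 8), 139) = Mul(Add(Pow(8, 2), Mul(2, Pow(-49, 3))), 139) = Mul(Add(64, Mul(2, -117649)), 139) = Mul(Add(64, -235298), 139) = Mul(-235234, 139) = -32697526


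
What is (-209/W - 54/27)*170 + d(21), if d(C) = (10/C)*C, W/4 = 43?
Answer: -46145/86 ≈ -536.57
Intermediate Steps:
W = 172 (W = 4*43 = 172)
d(C) = 10
(-209/W - 54/27)*170 + d(21) = (-209/172 - 54/27)*170 + 10 = (-209*1/172 - 54*1/27)*170 + 10 = (-209/172 - 2)*170 + 10 = -553/172*170 + 10 = -47005/86 + 10 = -46145/86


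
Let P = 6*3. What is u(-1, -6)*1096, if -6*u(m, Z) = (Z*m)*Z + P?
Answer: 3288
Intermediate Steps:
P = 18
u(m, Z) = -3 - m*Z²/6 (u(m, Z) = -((Z*m)*Z + 18)/6 = -(m*Z² + 18)/6 = -(18 + m*Z²)/6 = -3 - m*Z²/6)
u(-1, -6)*1096 = (-3 - ⅙*(-1)*(-6)²)*1096 = (-3 - ⅙*(-1)*36)*1096 = (-3 + 6)*1096 = 3*1096 = 3288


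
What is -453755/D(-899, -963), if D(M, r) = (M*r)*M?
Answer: 453755/778297563 ≈ 0.00058301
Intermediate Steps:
D(M, r) = r*M**2
-453755/D(-899, -963) = -453755/((-963*(-899)**2)) = -453755/((-963*808201)) = -453755/(-778297563) = -453755*(-1/778297563) = 453755/778297563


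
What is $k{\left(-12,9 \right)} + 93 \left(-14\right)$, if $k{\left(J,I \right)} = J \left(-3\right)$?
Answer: $-1266$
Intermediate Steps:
$k{\left(J,I \right)} = - 3 J$
$k{\left(-12,9 \right)} + 93 \left(-14\right) = \left(-3\right) \left(-12\right) + 93 \left(-14\right) = 36 - 1302 = -1266$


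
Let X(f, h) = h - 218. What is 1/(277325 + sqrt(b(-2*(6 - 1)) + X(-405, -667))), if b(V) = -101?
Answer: 277325/76909156611 - I*sqrt(986)/76909156611 ≈ 3.6059e-6 - 4.0828e-10*I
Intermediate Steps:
X(f, h) = -218 + h
1/(277325 + sqrt(b(-2*(6 - 1)) + X(-405, -667))) = 1/(277325 + sqrt(-101 + (-218 - 667))) = 1/(277325 + sqrt(-101 - 885)) = 1/(277325 + sqrt(-986)) = 1/(277325 + I*sqrt(986))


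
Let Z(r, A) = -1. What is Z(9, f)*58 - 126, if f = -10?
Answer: -184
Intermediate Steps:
Z(9, f)*58 - 126 = -1*58 - 126 = -58 - 126 = -184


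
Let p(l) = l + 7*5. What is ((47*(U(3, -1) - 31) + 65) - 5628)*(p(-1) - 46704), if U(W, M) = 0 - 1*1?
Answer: 329816890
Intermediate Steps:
p(l) = 35 + l (p(l) = l + 35 = 35 + l)
U(W, M) = -1 (U(W, M) = 0 - 1 = -1)
((47*(U(3, -1) - 31) + 65) - 5628)*(p(-1) - 46704) = ((47*(-1 - 31) + 65) - 5628)*((35 - 1) - 46704) = ((47*(-32) + 65) - 5628)*(34 - 46704) = ((-1504 + 65) - 5628)*(-46670) = (-1439 - 5628)*(-46670) = -7067*(-46670) = 329816890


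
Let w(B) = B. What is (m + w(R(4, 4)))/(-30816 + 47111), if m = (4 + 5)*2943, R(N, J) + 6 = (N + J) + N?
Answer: 26493/16295 ≈ 1.6258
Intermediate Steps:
R(N, J) = -6 + J + 2*N (R(N, J) = -6 + ((N + J) + N) = -6 + ((J + N) + N) = -6 + (J + 2*N) = -6 + J + 2*N)
m = 26487 (m = 9*2943 = 26487)
(m + w(R(4, 4)))/(-30816 + 47111) = (26487 + (-6 + 4 + 2*4))/(-30816 + 47111) = (26487 + (-6 + 4 + 8))/16295 = (26487 + 6)*(1/16295) = 26493*(1/16295) = 26493/16295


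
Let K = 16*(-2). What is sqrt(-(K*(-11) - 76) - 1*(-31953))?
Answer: sqrt(31677) ≈ 177.98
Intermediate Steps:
K = -32
sqrt(-(K*(-11) - 76) - 1*(-31953)) = sqrt(-(-32*(-11) - 76) - 1*(-31953)) = sqrt(-(352 - 76) + 31953) = sqrt(-1*276 + 31953) = sqrt(-276 + 31953) = sqrt(31677)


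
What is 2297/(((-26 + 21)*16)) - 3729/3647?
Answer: -8675479/291760 ≈ -29.735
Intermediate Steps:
2297/(((-26 + 21)*16)) - 3729/3647 = 2297/((-5*16)) - 3729*1/3647 = 2297/(-80) - 3729/3647 = 2297*(-1/80) - 3729/3647 = -2297/80 - 3729/3647 = -8675479/291760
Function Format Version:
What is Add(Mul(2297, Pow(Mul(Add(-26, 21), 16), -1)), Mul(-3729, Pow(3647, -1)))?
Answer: Rational(-8675479, 291760) ≈ -29.735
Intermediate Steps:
Add(Mul(2297, Pow(Mul(Add(-26, 21), 16), -1)), Mul(-3729, Pow(3647, -1))) = Add(Mul(2297, Pow(Mul(-5, 16), -1)), Mul(-3729, Rational(1, 3647))) = Add(Mul(2297, Pow(-80, -1)), Rational(-3729, 3647)) = Add(Mul(2297, Rational(-1, 80)), Rational(-3729, 3647)) = Add(Rational(-2297, 80), Rational(-3729, 3647)) = Rational(-8675479, 291760)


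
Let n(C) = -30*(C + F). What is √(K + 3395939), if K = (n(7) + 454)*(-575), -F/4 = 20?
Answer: √1875639 ≈ 1369.5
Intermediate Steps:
F = -80 (F = -4*20 = -80)
n(C) = 2400 - 30*C (n(C) = -30*(C - 80) = -30*(-80 + C) = 2400 - 30*C)
K = -1520300 (K = ((2400 - 30*7) + 454)*(-575) = ((2400 - 210) + 454)*(-575) = (2190 + 454)*(-575) = 2644*(-575) = -1520300)
√(K + 3395939) = √(-1520300 + 3395939) = √1875639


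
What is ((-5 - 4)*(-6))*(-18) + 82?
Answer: -890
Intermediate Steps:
((-5 - 4)*(-6))*(-18) + 82 = -9*(-6)*(-18) + 82 = 54*(-18) + 82 = -972 + 82 = -890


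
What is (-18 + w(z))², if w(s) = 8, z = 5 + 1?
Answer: 100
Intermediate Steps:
z = 6
(-18 + w(z))² = (-18 + 8)² = (-10)² = 100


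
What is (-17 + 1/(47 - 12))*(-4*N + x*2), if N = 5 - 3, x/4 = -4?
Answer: 4752/7 ≈ 678.86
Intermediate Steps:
x = -16 (x = 4*(-4) = -16)
N = 2
(-17 + 1/(47 - 12))*(-4*N + x*2) = (-17 + 1/(47 - 12))*(-4*2 - 16*2) = (-17 + 1/35)*(-8 - 32) = (-17 + 1/35)*(-40) = -594/35*(-40) = 4752/7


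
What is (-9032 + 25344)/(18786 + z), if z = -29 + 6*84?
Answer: 16312/19261 ≈ 0.84689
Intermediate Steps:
z = 475 (z = -29 + 504 = 475)
(-9032 + 25344)/(18786 + z) = (-9032 + 25344)/(18786 + 475) = 16312/19261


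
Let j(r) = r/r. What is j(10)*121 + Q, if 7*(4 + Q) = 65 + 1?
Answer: 885/7 ≈ 126.43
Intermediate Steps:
Q = 38/7 (Q = -4 + (65 + 1)/7 = -4 + (⅐)*66 = -4 + 66/7 = 38/7 ≈ 5.4286)
j(r) = 1
j(10)*121 + Q = 1*121 + 38/7 = 121 + 38/7 = 885/7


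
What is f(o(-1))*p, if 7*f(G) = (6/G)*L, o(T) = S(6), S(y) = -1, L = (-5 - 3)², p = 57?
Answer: -21888/7 ≈ -3126.9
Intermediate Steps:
L = 64 (L = (-8)² = 64)
o(T) = -1
f(G) = 384/(7*G) (f(G) = ((6/G)*64)/7 = (384/G)/7 = 384/(7*G))
f(o(-1))*p = ((384/7)/(-1))*57 = ((384/7)*(-1))*57 = -384/7*57 = -21888/7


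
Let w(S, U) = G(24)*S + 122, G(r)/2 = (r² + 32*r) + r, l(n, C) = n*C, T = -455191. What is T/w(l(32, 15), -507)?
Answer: -455191/1313402 ≈ -0.34657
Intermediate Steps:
l(n, C) = C*n
G(r) = 2*r² + 66*r (G(r) = 2*((r² + 32*r) + r) = 2*(r² + 33*r) = 2*r² + 66*r)
w(S, U) = 122 + 2736*S (w(S, U) = (2*24*(33 + 24))*S + 122 = (2*24*57)*S + 122 = 2736*S + 122 = 122 + 2736*S)
T/w(l(32, 15), -507) = -455191/(122 + 2736*(15*32)) = -455191/(122 + 2736*480) = -455191/(122 + 1313280) = -455191/1313402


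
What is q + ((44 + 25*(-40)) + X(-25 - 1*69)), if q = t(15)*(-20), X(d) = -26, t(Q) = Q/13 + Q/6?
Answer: -13716/13 ≈ -1055.1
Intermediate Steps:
t(Q) = 19*Q/78 (t(Q) = Q*(1/13) + Q*(⅙) = Q/13 + Q/6 = 19*Q/78)
q = -950/13 (q = ((19/78)*15)*(-20) = (95/26)*(-20) = -950/13 ≈ -73.077)
q + ((44 + 25*(-40)) + X(-25 - 1*69)) = -950/13 + ((44 + 25*(-40)) - 26) = -950/13 + ((44 - 1000) - 26) = -950/13 + (-956 - 26) = -950/13 - 982 = -13716/13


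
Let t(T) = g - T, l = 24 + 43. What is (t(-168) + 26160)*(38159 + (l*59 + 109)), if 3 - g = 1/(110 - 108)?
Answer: 2223400081/2 ≈ 1.1117e+9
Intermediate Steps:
l = 67
g = 5/2 (g = 3 - 1/(110 - 108) = 3 - 1/2 = 5/2 ≈ 2.5000)
t(T) = 5/2 - T
(t(-168) + 26160)*(38159 + (l*59 + 109)) = ((5/2 - 1*(-168)) + 26160)*(38159 + (67*59 + 109)) = ((5/2 + 168) + 26160)*(38159 + (3953 + 109)) = (341/2 + 26160)*(38159 + 4062) = (52661/2)*42221 = 2223400081/2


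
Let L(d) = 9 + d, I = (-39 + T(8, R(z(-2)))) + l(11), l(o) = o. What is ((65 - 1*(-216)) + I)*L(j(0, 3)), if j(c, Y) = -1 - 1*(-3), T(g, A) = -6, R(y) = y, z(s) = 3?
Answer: 2717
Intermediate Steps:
j(c, Y) = 2 (j(c, Y) = -1 + 3 = 2)
I = -34 (I = (-39 - 6) + 11 = -45 + 11 = -34)
((65 - 1*(-216)) + I)*L(j(0, 3)) = ((65 - 1*(-216)) - 34)*(9 + 2) = ((65 + 216) - 34)*11 = (281 - 34)*11 = 247*11 = 2717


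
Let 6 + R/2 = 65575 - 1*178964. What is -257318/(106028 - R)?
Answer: -128659/166409 ≈ -0.77315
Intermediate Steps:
R = -226790 (R = -12 + 2*(65575 - 1*178964) = -12 + 2*(65575 - 178964) = -12 + 2*(-113389) = -12 - 226778 = -226790)
-257318/(106028 - R) = -257318/(106028 - 1*(-226790)) = -257318/(106028 + 226790) = -257318/332818 = -257318*1/332818 = -128659/166409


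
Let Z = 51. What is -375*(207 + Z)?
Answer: -96750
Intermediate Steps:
-375*(207 + Z) = -375*(207 + 51) = -375*258 = -96750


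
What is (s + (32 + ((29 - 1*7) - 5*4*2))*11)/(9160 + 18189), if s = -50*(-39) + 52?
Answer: 308/3907 ≈ 0.078833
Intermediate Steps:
s = 2002 (s = 1950 + 52 = 2002)
(s + (32 + ((29 - 1*7) - 5*4*2))*11)/(9160 + 18189) = (2002 + (32 + ((29 - 1*7) - 5*4*2))*11)/(9160 + 18189) = (2002 + (32 + ((29 - 7) - 20*2))*11)/27349 = (2002 + (32 + (22 - 40))*11)*(1/27349) = (2002 + (32 - 18)*11)*(1/27349) = (2002 + 14*11)*(1/27349) = (2002 + 154)*(1/27349) = 2156*(1/27349) = 308/3907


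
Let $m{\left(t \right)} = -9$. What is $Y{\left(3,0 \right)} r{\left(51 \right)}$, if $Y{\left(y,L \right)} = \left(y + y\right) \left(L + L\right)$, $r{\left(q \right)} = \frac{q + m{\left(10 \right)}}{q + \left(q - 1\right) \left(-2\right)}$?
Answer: $0$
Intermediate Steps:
$r{\left(q \right)} = \frac{-9 + q}{2 - q}$ ($r{\left(q \right)} = \frac{q - 9}{q + \left(q - 1\right) \left(-2\right)} = \frac{-9 + q}{q + \left(-1 + q\right) \left(-2\right)} = \frac{-9 + q}{q - \left(-2 + 2 q\right)} = \frac{-9 + q}{2 - q}$)
$Y{\left(y,L \right)} = 4 L y$ ($Y{\left(y,L \right)} = 2 y 2 L = 4 L y$)
$Y{\left(3,0 \right)} r{\left(51 \right)} = 4 \cdot 0 \cdot 3 \frac{9 - 51}{-2 + 51} = 0 \frac{9 - 51}{49} = 0 \cdot \frac{1}{49} \left(-42\right) = 0 \left(- \frac{6}{7}\right) = 0$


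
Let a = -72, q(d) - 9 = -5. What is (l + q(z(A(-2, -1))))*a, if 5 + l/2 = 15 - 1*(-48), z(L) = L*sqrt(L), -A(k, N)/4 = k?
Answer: -8640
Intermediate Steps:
A(k, N) = -4*k
z(L) = L**(3/2)
q(d) = 4 (q(d) = 9 - 5 = 4)
l = 116 (l = -10 + 2*(15 - 1*(-48)) = -10 + 2*(15 + 48) = -10 + 2*63 = -10 + 126 = 116)
(l + q(z(A(-2, -1))))*a = (116 + 4)*(-72) = 120*(-72) = -8640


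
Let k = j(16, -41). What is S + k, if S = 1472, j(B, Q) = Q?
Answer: 1431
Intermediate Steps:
k = -41
S + k = 1472 - 41 = 1431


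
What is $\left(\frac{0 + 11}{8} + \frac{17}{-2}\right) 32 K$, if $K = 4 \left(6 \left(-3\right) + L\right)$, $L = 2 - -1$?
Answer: $13680$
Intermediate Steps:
$L = 3$ ($L = 2 + 1 = 3$)
$K = -60$ ($K = 4 \left(6 \left(-3\right) + 3\right) = 4 \left(-18 + 3\right) = 4 \left(-15\right) = -60$)
$\left(\frac{0 + 11}{8} + \frac{17}{-2}\right) 32 K = \left(\frac{0 + 11}{8} + \frac{17}{-2}\right) 32 \left(-60\right) = \left(11 \cdot \frac{1}{8} + 17 \left(- \frac{1}{2}\right)\right) 32 \left(-60\right) = \left(\frac{11}{8} - \frac{17}{2}\right) 32 \left(-60\right) = \left(- \frac{57}{8}\right) 32 \left(-60\right) = \left(-228\right) \left(-60\right) = 13680$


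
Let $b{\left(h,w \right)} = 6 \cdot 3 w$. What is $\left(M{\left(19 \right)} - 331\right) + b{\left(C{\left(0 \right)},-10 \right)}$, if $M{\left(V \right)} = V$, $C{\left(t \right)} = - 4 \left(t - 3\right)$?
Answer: $-492$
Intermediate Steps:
$C{\left(t \right)} = 12 - 4 t$ ($C{\left(t \right)} = - 4 \left(-3 + t\right) = 12 - 4 t$)
$b{\left(h,w \right)} = 18 w$
$\left(M{\left(19 \right)} - 331\right) + b{\left(C{\left(0 \right)},-10 \right)} = \left(19 - 331\right) + 18 \left(-10\right) = -312 - 180 = -492$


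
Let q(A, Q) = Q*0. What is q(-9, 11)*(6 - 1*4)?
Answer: 0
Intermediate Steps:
q(A, Q) = 0
q(-9, 11)*(6 - 1*4) = 0*(6 - 1*4) = 0*(6 - 4) = 0*2 = 0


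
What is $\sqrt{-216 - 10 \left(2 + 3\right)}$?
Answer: $i \sqrt{266} \approx 16.31 i$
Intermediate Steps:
$\sqrt{-216 - 10 \left(2 + 3\right)} = \sqrt{-216 - 50} = \sqrt{-266} = i \sqrt{266}$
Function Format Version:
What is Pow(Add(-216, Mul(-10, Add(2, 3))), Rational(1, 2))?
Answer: Mul(I, Pow(266, Rational(1, 2))) ≈ Mul(16.310, I)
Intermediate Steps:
Pow(Add(-216, Mul(-10, Add(2, 3))), Rational(1, 2)) = Pow(Add(-216, Mul(-10, 5)), Rational(1, 2)) = Pow(Add(-216, -50), Rational(1, 2)) = Pow(-266, Rational(1, 2)) = Mul(I, Pow(266, Rational(1, 2)))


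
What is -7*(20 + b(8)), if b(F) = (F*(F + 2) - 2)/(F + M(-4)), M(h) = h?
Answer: -553/2 ≈ -276.50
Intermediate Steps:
b(F) = (-2 + F*(2 + F))/(-4 + F) (b(F) = (F*(F + 2) - 2)/(F - 4) = (F*(2 + F) - 2)/(-4 + F) = (-2 + F*(2 + F))/(-4 + F))
-7*(20 + b(8)) = -7*(20 + (-2 + 8² + 2*8)/(-4 + 8)) = -7*(20 + (-2 + 64 + 16)/4) = -7*(20 + (¼)*78) = -7*(20 + 39/2) = -7*79/2 = -553/2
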